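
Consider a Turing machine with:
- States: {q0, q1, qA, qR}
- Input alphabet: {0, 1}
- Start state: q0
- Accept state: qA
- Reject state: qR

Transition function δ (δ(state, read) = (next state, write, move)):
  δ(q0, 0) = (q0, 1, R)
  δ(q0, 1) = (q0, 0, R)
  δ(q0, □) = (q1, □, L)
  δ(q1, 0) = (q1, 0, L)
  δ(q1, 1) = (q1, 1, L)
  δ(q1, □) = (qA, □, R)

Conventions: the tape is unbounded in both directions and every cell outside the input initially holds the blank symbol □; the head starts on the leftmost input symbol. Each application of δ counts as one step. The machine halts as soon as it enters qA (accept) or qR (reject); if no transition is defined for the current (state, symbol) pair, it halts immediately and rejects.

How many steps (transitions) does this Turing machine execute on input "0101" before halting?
Step 0: [q0]0101 (head at position 0)
Step 1: δ(q0, 0) = (q0, 1, R)  ⊢  1[q0]101 (head at position 1)
Step 2: δ(q0, 1) = (q0, 0, R)  ⊢  10[q0]01 (head at position 2)
Step 3: δ(q0, 0) = (q0, 1, R)  ⊢  101[q0]1 (head at position 3)
Step 4: δ(q0, 1) = (q0, 0, R)  ⊢  1010[q0]□ (head at position 4)
Step 5: δ(q0, □) = (q1, □, L)  ⊢  101[q1]0□ (head at position 3)
Step 6: δ(q1, 0) = (q1, 0, L)  ⊢  10[q1]10□ (head at position 2)
Step 7: δ(q1, 1) = (q1, 1, L)  ⊢  1[q1]010□ (head at position 1)
Step 8: δ(q1, 0) = (q1, 0, L)  ⊢  [q1]1010□ (head at position 0)
Step 9: δ(q1, 1) = (q1, 1, L)  ⊢  [q1]□1010□ (head at position -1)
Step 10: δ(q1, □) = (qA, □, R)  ⊢  □[qA]1010□ (head at position 0)
The machine is in qA, so it halts and accepts.
Number of transitions executed: 10.

Final answer: 10 steps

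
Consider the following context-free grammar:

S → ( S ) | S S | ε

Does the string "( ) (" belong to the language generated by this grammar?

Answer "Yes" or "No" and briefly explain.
Each production adds parentheses only in matched pairs (S → ( S )) or none at all, so every derived string has equally many '(' and ')'. The string ( ) ( has two '(' and one ')', so it cannot be derived.

Final answer: No - no valid derivation exists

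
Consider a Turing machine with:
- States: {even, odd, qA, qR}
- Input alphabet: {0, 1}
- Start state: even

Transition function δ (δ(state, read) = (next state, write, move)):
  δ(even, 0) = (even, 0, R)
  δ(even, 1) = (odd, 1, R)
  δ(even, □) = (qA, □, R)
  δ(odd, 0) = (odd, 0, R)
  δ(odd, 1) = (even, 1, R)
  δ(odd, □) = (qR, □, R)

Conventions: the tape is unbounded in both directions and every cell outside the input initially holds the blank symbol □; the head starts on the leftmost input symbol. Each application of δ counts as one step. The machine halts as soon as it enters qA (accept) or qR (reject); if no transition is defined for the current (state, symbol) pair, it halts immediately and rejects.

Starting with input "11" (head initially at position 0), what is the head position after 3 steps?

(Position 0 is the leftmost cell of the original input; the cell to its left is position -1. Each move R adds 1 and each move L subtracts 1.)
Step 0: [even]11 (head at position 0)
Step 1: δ(even, 1) = (odd, 1, R)  ⊢  1[odd]1 (head at position 1)
Step 2: δ(odd, 1) = (even, 1, R)  ⊢  11[even]□ (head at position 2)
Step 3: δ(even, □) = (qA, □, R)  ⊢  11□[qA]□ (head at position 3)
Head position after 3 steps: 3

Final answer: Position 3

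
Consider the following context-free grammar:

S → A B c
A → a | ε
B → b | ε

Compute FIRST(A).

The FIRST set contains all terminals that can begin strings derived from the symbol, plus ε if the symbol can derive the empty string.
A → a contributes a; A → ε makes A nullable, contributing ε. FIRST(A) = {a, ε}.

Final answer: {a, ε}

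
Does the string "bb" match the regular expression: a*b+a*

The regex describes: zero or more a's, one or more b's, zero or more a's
Yes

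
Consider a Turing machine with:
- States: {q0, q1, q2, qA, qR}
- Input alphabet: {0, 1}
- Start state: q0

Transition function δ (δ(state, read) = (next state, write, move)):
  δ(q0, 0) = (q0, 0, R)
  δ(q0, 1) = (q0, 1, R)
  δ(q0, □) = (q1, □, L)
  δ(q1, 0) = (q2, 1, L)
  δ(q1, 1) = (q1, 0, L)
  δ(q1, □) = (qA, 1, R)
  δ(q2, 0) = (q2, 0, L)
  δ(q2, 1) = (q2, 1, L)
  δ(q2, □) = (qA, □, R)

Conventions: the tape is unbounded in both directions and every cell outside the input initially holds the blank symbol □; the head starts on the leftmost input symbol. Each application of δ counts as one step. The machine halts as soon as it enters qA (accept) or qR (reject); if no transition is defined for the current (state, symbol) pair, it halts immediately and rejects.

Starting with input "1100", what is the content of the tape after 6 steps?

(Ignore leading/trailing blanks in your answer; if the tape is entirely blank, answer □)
Step 0: [q0]1100 (head at position 0)
Step 1: δ(q0, 1) = (q0, 1, R)  ⊢  1[q0]100 (head at position 1)
Step 2: δ(q0, 1) = (q0, 1, R)  ⊢  11[q0]00 (head at position 2)
Step 3: δ(q0, 0) = (q0, 0, R)  ⊢  110[q0]0 (head at position 3)
Step 4: δ(q0, 0) = (q0, 0, R)  ⊢  1100[q0]□ (head at position 4)
Step 5: δ(q0, □) = (q1, □, L)  ⊢  110[q1]0□ (head at position 3)
Step 6: δ(q1, 0) = (q2, 1, L)  ⊢  11[q2]01□ (head at position 2)
Tape after 6 steps (ignoring surrounding blanks): 1101

Final answer: Tape: 1101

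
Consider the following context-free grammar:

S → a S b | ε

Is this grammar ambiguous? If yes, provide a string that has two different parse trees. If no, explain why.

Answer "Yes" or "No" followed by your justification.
At every step exactly one production applies: if the remaining string to generate is non-empty it starts with a and ends with b, forcing S → a S b; if it is empty, S → ε is forced. Hence each string a^n b^n has exactly one derivation (S → a S b applied n times, then S → ε) and one parse tree.

Final answer: No - the grammar is unambiguous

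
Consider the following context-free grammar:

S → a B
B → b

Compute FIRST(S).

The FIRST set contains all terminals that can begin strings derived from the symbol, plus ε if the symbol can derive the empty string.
S has the single production S → a B, whose right-hand side begins with the terminal a. So FIRST(S) = {a}.

Final answer: {a}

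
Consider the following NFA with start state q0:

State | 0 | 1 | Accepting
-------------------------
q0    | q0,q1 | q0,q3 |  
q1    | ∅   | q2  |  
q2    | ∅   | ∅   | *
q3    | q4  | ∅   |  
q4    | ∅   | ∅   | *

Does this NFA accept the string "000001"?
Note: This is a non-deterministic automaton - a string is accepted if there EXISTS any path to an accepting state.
Track the set of states the NFA could be in: start {q0}
Read '0': {q0} → {q0, q1}
Read '0': {q0, q1} → {q0, q1}
Read '0': {q0, q1} → {q0, q1}
Read '0': {q0, q1} → {q0, q1}
Read '0': {q0, q1} → {q0, q1}
Read '1': {q0, q1} → {q0, q2, q3}
Final set {q0, q2, q3} contains accepting state(s) {q2} → accepted.

Final answer: Yes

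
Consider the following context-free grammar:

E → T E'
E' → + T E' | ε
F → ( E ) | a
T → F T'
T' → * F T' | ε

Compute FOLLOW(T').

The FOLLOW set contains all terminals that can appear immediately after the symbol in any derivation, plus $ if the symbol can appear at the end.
Useful FIRST sets: FIRST(E') = {+, ε}, FIRST(T') = {*, ε} (both E' and T' are nullable).
FOLLOW(E): E is the start symbol → $; E appears in F → ( E ) followed by ')' → FOLLOW(E) = {), $}.
FOLLOW(E'): E' appears at the right end of E → T E' and of E' → + T E', so FOLLOW(E') ⊇ FOLLOW(E) (the second occurrence adds nothing new). FOLLOW(E') = {), $}.
FOLLOW(T): in E → T E' and E' → + T E', T is followed by E': add FIRST(E') minus ε = {+}; since E' is nullable, also add FOLLOW(E) and FOLLOW(E') = {), $}. FOLLOW(T) = {+, ), $}.
FOLLOW(T'): T' appears at the right end of T → F T' and of T' → * F T', so FOLLOW(T') = FOLLOW(T) = {+, ), $}.

Final answer: {$, ), +}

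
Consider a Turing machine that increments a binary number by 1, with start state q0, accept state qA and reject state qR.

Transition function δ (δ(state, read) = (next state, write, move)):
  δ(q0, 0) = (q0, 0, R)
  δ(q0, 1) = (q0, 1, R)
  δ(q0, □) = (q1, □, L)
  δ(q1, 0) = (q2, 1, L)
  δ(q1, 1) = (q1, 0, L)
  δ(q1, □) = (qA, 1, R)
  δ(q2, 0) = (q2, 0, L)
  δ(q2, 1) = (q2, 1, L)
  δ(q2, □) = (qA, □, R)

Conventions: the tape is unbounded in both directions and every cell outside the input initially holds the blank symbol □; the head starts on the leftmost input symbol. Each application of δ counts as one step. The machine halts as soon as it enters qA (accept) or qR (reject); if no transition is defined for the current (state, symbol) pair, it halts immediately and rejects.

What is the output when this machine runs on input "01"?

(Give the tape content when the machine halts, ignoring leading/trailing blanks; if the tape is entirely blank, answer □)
Step 0: [q0]01 (head at position 0)
Step 1: δ(q0, 0) = (q0, 0, R)  ⊢  0[q0]1 (head at position 1)
Step 2: δ(q0, 1) = (q0, 1, R)  ⊢  01[q0]□ (head at position 2)
Step 3: δ(q0, □) = (q1, □, L)  ⊢  0[q1]1□ (head at position 1)
Step 4: δ(q1, 1) = (q1, 0, L)  ⊢  [q1]00□ (head at position 0)
Step 5: δ(q1, 0) = (q2, 1, L)  ⊢  [q2]□10□ (head at position -1)
Step 6: δ(q2, □) = (qA, □, R)  ⊢  □[qA]10□ (head at position 0)
The machine is in qA, so it halts and accepts.
Tape content when halted (ignoring surrounding blanks): 10

Final answer: Output: 10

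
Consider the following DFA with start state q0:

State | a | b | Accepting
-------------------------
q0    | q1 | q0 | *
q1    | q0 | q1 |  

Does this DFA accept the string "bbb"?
Start in q0.
Read 'b': q0 → q0
Read 'b': q0 → q0
Read 'b': q0 → q0
Final state q0 is accepting, so the string is accepted.

Final answer: Yes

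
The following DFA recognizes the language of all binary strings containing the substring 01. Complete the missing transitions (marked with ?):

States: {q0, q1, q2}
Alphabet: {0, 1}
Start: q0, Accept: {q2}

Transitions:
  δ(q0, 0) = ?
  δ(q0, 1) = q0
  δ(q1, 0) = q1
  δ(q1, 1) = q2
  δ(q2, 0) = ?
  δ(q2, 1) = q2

What each state remembers (consistent with the given transitions and accept states):
  q0: 01 not seen yet and the last symbol was not 0
  q1: 01 not seen yet and the last symbol was 0
  q2: the substring 01 has already been seen
Filling in the missing entries:
  δ(q0, 0): in q0 (01 not seen yet and the last symbol was not 0), after reading 0 we have: 01 not seen yet and the last symbol was 0 → q1
  δ(q2, 0): in q2 (the substring 01 has already been seen), after reading 0 we have: the substring 01 has already been seen → q2

Final answer: δ(q0, 0) = q1; δ(q2, 0) = q2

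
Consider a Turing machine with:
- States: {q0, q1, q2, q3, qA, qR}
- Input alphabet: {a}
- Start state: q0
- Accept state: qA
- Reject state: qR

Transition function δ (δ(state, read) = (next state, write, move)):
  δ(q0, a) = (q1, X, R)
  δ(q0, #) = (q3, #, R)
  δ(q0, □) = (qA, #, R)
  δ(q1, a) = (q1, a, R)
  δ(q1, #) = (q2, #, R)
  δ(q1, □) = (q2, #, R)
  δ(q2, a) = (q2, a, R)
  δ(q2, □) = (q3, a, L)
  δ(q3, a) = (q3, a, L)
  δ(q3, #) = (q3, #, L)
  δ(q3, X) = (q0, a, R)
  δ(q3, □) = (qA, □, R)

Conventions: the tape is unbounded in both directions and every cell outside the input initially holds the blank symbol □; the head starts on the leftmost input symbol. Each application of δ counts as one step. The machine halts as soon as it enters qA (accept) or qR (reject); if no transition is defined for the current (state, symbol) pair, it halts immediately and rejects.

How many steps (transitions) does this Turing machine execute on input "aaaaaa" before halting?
Trace (configuration after each step, as tape_left[state]tape_right with head position):
Step 0: [q0]aaaaaa (head at position 0)
Step 1: X[q1]aaaaa (head 1)
Step 2: Xa[q1]aaaa (head 2)
Step 3: Xaa[q1]aaa (head 3)
Step 4: Xaaa[q1]aa (head 4)
Step 5: Xaaaa[q1]a (head 5)
Step 6: Xaaaaa[q1]□ (head 6)
Step 7: Xaaaaa#[q2]□ (head 7)
Step 8: Xaaaaa[q3]#a (head 6)
Step 9: Xaaaa[q3]a#a (head 5)
Step 10: Xaaa[q3]aa#a (head 4)
Step 11: Xaa[q3]aaa#a (head 3)
Step 12: Xa[q3]aaaa#a (head 2)
Step 13: X[q3]aaaaa#a (head 1)
Step 14: [q3]Xaaaaa#a (head 0)
Step 15: a[q0]aaaaa#a (head 1)
Step 16: aX[q1]aaaa#a (head 2)
Step 17: aXa[q1]aaa#a (head 3)
Step 18: aXaa[q1]aa#a (head 4)
Step 19: aXaaa[q1]a#a (head 5)
Step 20: aXaaaa[q1]#a (head 6)
Step 21: aXaaaa#[q2]a (head 7)
Step 22: aXaaaa#a[q2]□ (head 8)
Step 23: aXaaaa#[q3]aa (head 7)
Step 24: aXaaaa[q3]#aa (head 6)
Step 25: aXaaa[q3]a#aa (head 5)
Step 26: aXaa[q3]aa#aa (head 4)
Step 27: aXa[q3]aaa#aa (head 3)
Step 28: aX[q3]aaaa#aa (head 2)
Step 29: a[q3]Xaaaa#aa (head 1)
Step 30: aa[q0]aaaa#aa (head 2)
Step 31: aaX[q1]aaa#aa (head 3)
Step 32: aaXa[q1]aa#aa (head 4)
Step 33: aaXaa[q1]a#aa (head 5)
Step 34: aaXaaa[q1]#aa (head 6)
Step 35: aaXaaa#[q2]aa (head 7)
Step 36: aaXaaa#a[q2]a (head 8)
Step 37: aaXaaa#aa[q2]□ (head 9)
Step 38: aaXaaa#a[q3]aa (head 8)
Step 39: aaXaaa#[q3]aaa (head 7)
Step 40: aaXaaa[q3]#aaa (head 6)
Step 41: aaXaa[q3]a#aaa (head 5)
Step 42: aaXa[q3]aa#aaa (head 4)
Step 43: aaX[q3]aaa#aaa (head 3)
Step 44: aa[q3]Xaaa#aaa (head 2)
Step 45: aaa[q0]aaa#aaa (head 3)
Step 46: aaaX[q1]aa#aaa (head 4)
Step 47: aaaXa[q1]a#aaa (head 5)
Step 48: aaaXaa[q1]#aaa (head 6)
Step 49: aaaXaa#[q2]aaa (head 7)
Step 50: aaaXaa#a[q2]aa (head 8)
Step 51: aaaXaa#aa[q2]a (head 9)
Step 52: aaaXaa#aaa[q2]□ (head 10)
Step 53: aaaXaa#aa[q3]aa (head 9)
Step 54: aaaXaa#a[q3]aaa (head 8)
Step 55: aaaXaa#[q3]aaaa (head 7)
Step 56: aaaXaa[q3]#aaaa (head 6)
Step 57: aaaXa[q3]a#aaaa (head 5)
Step 58: aaaX[q3]aa#aaaa (head 4)
Step 59: aaa[q3]Xaa#aaaa (head 3)
Step 60: aaaa[q0]aa#aaaa (head 4)
Step 61: aaaaX[q1]a#aaaa (head 5)
Step 62: aaaaXa[q1]#aaaa (head 6)
Step 63: aaaaXa#[q2]aaaa (head 7)
Step 64: aaaaXa#a[q2]aaa (head 8)
Step 65: aaaaXa#aa[q2]aa (head 9)
Step 66: aaaaXa#aaa[q2]a (head 10)
Step 67: aaaaXa#aaaa[q2]□ (head 11)
Step 68: aaaaXa#aaa[q3]aa (head 10)
Step 69: aaaaXa#aa[q3]aaa (head 9)
Step 70: aaaaXa#a[q3]aaaa (head 8)
Step 71: aaaaXa#[q3]aaaaa (head 7)
Step 72: aaaaXa[q3]#aaaaa (head 6)
Step 73: aaaaX[q3]a#aaaaa (head 5)
Step 74: aaaa[q3]Xa#aaaaa (head 4)
Step 75: aaaaa[q0]a#aaaaa (head 5)
Step 76: aaaaaX[q1]#aaaaa (head 6)
Step 77: aaaaaX#[q2]aaaaa (head 7)
Step 78: aaaaaX#a[q2]aaaa (head 8)
Step 79: aaaaaX#aa[q2]aaa (head 9)
Step 80: aaaaaX#aaa[q2]aa (head 10)
Step 81: aaaaaX#aaaa[q2]a (head 11)
Step 82: aaaaaX#aaaaa[q2]□ (head 12)
Step 83: aaaaaX#aaaa[q3]aa (head 11)
Step 84: aaaaaX#aaa[q3]aaa (head 10)
Step 85: aaaaaX#aa[q3]aaaa (head 9)
Step 86: aaaaaX#a[q3]aaaaa (head 8)
Step 87: aaaaaX#[q3]aaaaaa (head 7)
Step 88: aaaaaX[q3]#aaaaaa (head 6)
Step 89: aaaaa[q3]X#aaaaaa (head 5)
Step 90: aaaaaa[q0]#aaaaaa (head 6)
Step 91: aaaaaa#[q3]aaaaaa (head 7)
Step 92: aaaaaa[q3]#aaaaaa (head 6)
Step 93: aaaaa[q3]a#aaaaaa (head 5)
Step 94: aaaa[q3]aa#aaaaaa (head 4)
Step 95: aaa[q3]aaa#aaaaaa (head 3)
Step 96: aa[q3]aaaa#aaaaaa (head 2)
Step 97: a[q3]aaaaa#aaaaaa (head 1)
Step 98: [q3]aaaaaa#aaaaaa (head 0)
Step 99: [q3]□aaaaaa#aaaaaa (head -1)
Step 100: □[qA]aaaaaa#aaaaaa (head 0)
The machine is in qA, so it halts and accepts.
Number of transitions executed: 100.

Final answer: 100 steps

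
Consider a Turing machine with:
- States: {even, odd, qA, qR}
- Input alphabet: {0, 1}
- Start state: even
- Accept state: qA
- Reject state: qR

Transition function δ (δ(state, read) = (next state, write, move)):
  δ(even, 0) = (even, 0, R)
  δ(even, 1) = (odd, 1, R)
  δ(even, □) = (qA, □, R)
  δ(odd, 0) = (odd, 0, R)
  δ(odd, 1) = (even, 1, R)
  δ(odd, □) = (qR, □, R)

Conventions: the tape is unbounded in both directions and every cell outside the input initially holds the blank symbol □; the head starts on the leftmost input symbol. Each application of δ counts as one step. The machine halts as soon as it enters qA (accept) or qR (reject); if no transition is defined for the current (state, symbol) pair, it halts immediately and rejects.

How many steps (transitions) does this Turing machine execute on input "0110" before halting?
Step 0: [even]0110 (head at position 0)
Step 1: δ(even, 0) = (even, 0, R)  ⊢  0[even]110 (head at position 1)
Step 2: δ(even, 1) = (odd, 1, R)  ⊢  01[odd]10 (head at position 2)
Step 3: δ(odd, 1) = (even, 1, R)  ⊢  011[even]0 (head at position 3)
Step 4: δ(even, 0) = (even, 0, R)  ⊢  0110[even]□ (head at position 4)
Step 5: δ(even, □) = (qA, □, R)  ⊢  0110□[qA]□ (head at position 5)
The machine is in qA, so it halts and accepts.
Number of transitions executed: 5.

Final answer: 5 steps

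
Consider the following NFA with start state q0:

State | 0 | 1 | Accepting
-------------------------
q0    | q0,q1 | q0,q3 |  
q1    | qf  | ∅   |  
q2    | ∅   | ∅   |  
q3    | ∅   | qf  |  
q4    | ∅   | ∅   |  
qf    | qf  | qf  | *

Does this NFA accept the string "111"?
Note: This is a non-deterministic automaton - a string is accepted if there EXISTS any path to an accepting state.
Track the set of states the NFA could be in: start {q0}
Read '1': {q0} → {q0, q3}
Read '1': {q0, q3} → {q0, q3, qf}
Read '1': {q0, q3, qf} → {q0, q3, qf}
Final set {q0, q3, qf} contains accepting state(s) {qf} → accepted.

Final answer: Yes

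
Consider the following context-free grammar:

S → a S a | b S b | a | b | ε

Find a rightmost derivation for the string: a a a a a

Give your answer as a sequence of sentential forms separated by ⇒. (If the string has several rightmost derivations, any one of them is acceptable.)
Start with S.
Step 1: the rightmost non-terminal is S; apply S → a S a:  a S a
Step 2: the rightmost non-terminal is S; apply S → a S a:  a a S a a
Step 3: the rightmost non-terminal is S; apply S → a:  a a a a a

Final answer: S ⇒ a S a ⇒ a a S a a ⇒ a a a a a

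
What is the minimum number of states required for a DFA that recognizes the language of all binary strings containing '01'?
Language: binary strings containing '01'
Lower bound (Myhill–Nerode): the prefixes ε, 0, 01 are pairwise distinguishable:
  ε vs 01: suffix ε distinguishes them (ε is rejected, 01 is accepted)
  0 vs 01: suffix ε distinguishes them (0 is rejected, 01 is accepted)
  ε vs 0: suffix 1 distinguishes them (ε·1 = 1 is rejected, 0·1 = 01 is accepted)
So any DFA needs at least 3 states.
Upper bound: a DFA with 3 states exists (one state per class above: 'no progress', 'last symbol 0', and 'seen 01' (accepting sink)).
Minimum states: 3

Final answer: 3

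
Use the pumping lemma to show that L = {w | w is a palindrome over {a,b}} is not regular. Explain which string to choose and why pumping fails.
Language: L = {w | w is a palindrome over {a,b}} (strings that read the same forwards and backwards)
Step 1: Assume for contradiction that L is regular, with pumping length p.
Step 2: Choose s = a^p b a^p. Then s ∈ L (it reads the same forwards and backwards) and |s| ≥ p.
Step 3: Consider any decomposition s = xyz with |xy| ≤ p and |y| > 0. Since |xy| ≤ p and the first p symbols of s are all a's, y = a^k for some k with 1 ≤ k ≤ p.
Step 4: Pumping up (i = 2): xy²z = a^(p+k) b a^p. Its reverse is a^p b a^(p+k) ≠ a^(p+k) b a^p (the single b is no longer in the middle), so xy²z is not a palindrome and xy²z ∉ L.
This contradicts the pumping lemma, so L is not regular.

Final answer: Choose s = a^p b a^p. Since |xy| ≤ p, y = a^k with k ≥ 1. Then xy²z = a^(p+k) b a^p is not a palindrome, so ∉ L.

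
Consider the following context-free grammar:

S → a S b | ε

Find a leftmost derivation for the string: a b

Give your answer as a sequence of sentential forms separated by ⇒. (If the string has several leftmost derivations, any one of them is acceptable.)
Start with S.
Step 1: the leftmost non-terminal is S; apply S → a S b:  a S b
Step 2: the leftmost non-terminal is S; apply S → ε:  a b

Final answer: S ⇒ a S b ⇒ a b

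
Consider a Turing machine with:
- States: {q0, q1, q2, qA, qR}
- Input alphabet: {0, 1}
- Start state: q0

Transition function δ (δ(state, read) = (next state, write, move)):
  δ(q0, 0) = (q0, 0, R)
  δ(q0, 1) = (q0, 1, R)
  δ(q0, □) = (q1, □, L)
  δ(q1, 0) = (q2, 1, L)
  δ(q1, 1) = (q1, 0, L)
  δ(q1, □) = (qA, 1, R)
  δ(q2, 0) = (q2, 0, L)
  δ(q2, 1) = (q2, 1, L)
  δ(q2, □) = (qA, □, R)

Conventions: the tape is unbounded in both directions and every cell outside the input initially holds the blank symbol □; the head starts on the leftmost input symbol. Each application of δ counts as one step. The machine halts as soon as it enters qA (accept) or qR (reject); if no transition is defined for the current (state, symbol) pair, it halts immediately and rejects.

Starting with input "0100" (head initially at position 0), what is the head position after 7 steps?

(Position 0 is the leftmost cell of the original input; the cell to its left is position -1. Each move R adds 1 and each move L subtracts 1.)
Step 0: [q0]0100 (head at position 0)
Step 1: δ(q0, 0) = (q0, 0, R)  ⊢  0[q0]100 (head at position 1)
Step 2: δ(q0, 1) = (q0, 1, R)  ⊢  01[q0]00 (head at position 2)
Step 3: δ(q0, 0) = (q0, 0, R)  ⊢  010[q0]0 (head at position 3)
Step 4: δ(q0, 0) = (q0, 0, R)  ⊢  0100[q0]□ (head at position 4)
Step 5: δ(q0, □) = (q1, □, L)  ⊢  010[q1]0□ (head at position 3)
Step 6: δ(q1, 0) = (q2, 1, L)  ⊢  01[q2]01□ (head at position 2)
Step 7: δ(q2, 0) = (q2, 0, L)  ⊢  0[q2]101□ (head at position 1)
Head position after 7 steps: 1

Final answer: Position 1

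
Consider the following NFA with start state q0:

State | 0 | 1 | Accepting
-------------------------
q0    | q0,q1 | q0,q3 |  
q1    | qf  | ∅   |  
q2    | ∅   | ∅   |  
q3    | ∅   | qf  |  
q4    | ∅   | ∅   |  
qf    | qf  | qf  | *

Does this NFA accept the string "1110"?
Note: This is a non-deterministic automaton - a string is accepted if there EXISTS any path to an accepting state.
Track the set of states the NFA could be in: start {q0}
Read '1': {q0} → {q0, q3}
Read '1': {q0, q3} → {q0, q3, qf}
Read '1': {q0, q3, qf} → {q0, q3, qf}
Read '0': {q0, q3, qf} → {q0, q1, qf}
Final set {q0, q1, qf} contains accepting state(s) {qf} → accepted.

Final answer: Yes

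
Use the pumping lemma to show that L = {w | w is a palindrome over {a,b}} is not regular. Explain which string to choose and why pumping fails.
Language: L = {w | w is a palindrome over {a,b}} (strings that read the same forwards and backwards)
Step 1: Assume for contradiction that L is regular, with pumping length p.
Step 2: Choose s = a^p b a^p. Then s ∈ L (it reads the same forwards and backwards) and |s| ≥ p.
Step 3: Consider any decomposition s = xyz with |xy| ≤ p and |y| > 0. Since |xy| ≤ p and the first p symbols of s are all a's, y = a^k for some k with 1 ≤ k ≤ p.
Step 4: Pumping up (i = 2): xy²z = a^(p+k) b a^p. Its reverse is a^p b a^(p+k) ≠ a^(p+k) b a^p (the single b is no longer in the middle), so xy²z is not a palindrome and xy²z ∉ L.
This contradicts the pumping lemma, so L is not regular.

Final answer: Choose s = a^p b a^p. Since |xy| ≤ p, y = a^k with k ≥ 1. Then xy²z = a^(p+k) b a^p is not a palindrome, so ∉ L.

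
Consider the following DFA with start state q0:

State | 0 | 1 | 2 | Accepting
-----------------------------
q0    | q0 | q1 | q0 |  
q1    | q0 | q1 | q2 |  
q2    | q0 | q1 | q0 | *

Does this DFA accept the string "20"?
Start in q0.
Read '2': q0 → q0
Read '0': q0 → q0
Final state q0 is not accepting, so the string is rejected.

Final answer: No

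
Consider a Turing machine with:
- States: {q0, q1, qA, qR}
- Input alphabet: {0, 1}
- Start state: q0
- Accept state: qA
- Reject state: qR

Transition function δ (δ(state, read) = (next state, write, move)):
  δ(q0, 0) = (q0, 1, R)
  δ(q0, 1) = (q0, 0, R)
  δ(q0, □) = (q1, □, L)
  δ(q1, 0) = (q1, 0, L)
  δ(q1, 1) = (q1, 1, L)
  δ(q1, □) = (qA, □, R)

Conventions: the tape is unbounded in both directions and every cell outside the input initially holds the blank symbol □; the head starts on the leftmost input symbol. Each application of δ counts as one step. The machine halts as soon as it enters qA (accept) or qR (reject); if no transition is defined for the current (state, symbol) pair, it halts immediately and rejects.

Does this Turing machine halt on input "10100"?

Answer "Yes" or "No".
Step 0: [q0]10100 (head at position 0)
Step 1: δ(q0, 1) = (q0, 0, R)  ⊢  0[q0]0100 (head at position 1)
Step 2: δ(q0, 0) = (q0, 1, R)  ⊢  01[q0]100 (head at position 2)
Step 3: δ(q0, 1) = (q0, 0, R)  ⊢  010[q0]00 (head at position 3)
Step 4: δ(q0, 0) = (q0, 1, R)  ⊢  0101[q0]0 (head at position 4)
Step 5: δ(q0, 0) = (q0, 1, R)  ⊢  01011[q0]□ (head at position 5)
Step 6: δ(q0, □) = (q1, □, L)  ⊢  0101[q1]1□ (head at position 4)
Step 7: δ(q1, 1) = (q1, 1, L)  ⊢  010[q1]11□ (head at position 3)
Step 8: δ(q1, 1) = (q1, 1, L)  ⊢  01[q1]011□ (head at position 2)
Step 9: δ(q1, 0) = (q1, 0, L)  ⊢  0[q1]1011□ (head at position 1)
Step 10: δ(q1, 1) = (q1, 1, L)  ⊢  [q1]01011□ (head at position 0)
Step 11: δ(q1, 0) = (q1, 0, L)  ⊢  [q1]□01011□ (head at position -1)
Step 12: δ(q1, □) = (qA, □, R)  ⊢  □[qA]01011□ (head at position 0)
The machine is in qA, so it halts and accepts.
It halts after 12 steps.

Final answer: Yes - halts after 12 steps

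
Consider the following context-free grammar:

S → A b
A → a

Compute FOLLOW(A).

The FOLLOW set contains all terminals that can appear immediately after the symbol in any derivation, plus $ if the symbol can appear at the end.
A occurs only in S → A b, where it is immediately followed by the terminal b. So FOLLOW(A) = {b}.

Final answer: {b}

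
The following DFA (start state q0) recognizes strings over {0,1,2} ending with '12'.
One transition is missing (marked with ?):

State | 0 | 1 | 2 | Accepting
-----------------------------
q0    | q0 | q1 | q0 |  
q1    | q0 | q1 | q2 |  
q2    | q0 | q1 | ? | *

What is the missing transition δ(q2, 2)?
q0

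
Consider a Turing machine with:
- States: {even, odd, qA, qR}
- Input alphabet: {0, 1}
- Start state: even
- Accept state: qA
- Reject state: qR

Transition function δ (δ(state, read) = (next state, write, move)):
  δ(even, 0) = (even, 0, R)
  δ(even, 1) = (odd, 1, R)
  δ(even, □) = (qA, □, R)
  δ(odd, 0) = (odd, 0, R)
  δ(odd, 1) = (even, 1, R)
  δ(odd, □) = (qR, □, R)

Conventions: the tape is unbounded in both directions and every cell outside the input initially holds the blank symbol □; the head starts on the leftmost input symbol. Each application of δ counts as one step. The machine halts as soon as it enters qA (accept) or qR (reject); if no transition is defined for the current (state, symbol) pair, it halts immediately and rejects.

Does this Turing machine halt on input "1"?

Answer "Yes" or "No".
Step 0: [even]1 (head at position 0)
Step 1: δ(even, 1) = (odd, 1, R)  ⊢  1[odd]□ (head at position 1)
Step 2: δ(odd, □) = (qR, □, R)  ⊢  1□[qR]□ (head at position 2)
The machine is in qR, so it halts and rejects.
It halts after 2 steps.

Final answer: Yes - halts after 2 steps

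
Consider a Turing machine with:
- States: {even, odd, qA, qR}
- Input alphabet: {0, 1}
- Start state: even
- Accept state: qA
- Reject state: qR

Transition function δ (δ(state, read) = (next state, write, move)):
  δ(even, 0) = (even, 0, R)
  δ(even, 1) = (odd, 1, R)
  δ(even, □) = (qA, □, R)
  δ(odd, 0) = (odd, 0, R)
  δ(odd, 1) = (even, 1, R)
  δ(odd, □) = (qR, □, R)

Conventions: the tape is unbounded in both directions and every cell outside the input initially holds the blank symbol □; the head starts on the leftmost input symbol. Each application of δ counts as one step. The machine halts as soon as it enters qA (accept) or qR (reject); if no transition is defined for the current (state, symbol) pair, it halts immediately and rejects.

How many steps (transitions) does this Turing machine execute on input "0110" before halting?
Step 0: [even]0110 (head at position 0)
Step 1: δ(even, 0) = (even, 0, R)  ⊢  0[even]110 (head at position 1)
Step 2: δ(even, 1) = (odd, 1, R)  ⊢  01[odd]10 (head at position 2)
Step 3: δ(odd, 1) = (even, 1, R)  ⊢  011[even]0 (head at position 3)
Step 4: δ(even, 0) = (even, 0, R)  ⊢  0110[even]□ (head at position 4)
Step 5: δ(even, □) = (qA, □, R)  ⊢  0110□[qA]□ (head at position 5)
The machine is in qA, so it halts and accepts.
Number of transitions executed: 5.

Final answer: 5 steps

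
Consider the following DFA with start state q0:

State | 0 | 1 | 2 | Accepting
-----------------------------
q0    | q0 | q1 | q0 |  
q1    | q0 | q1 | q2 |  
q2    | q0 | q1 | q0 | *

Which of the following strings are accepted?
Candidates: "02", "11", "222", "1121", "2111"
"02": q0 → q0 → q0; q0 is not accepting → rejected
"11": q0 → q1 → q1; q1 is not accepting → rejected
"222": q0 → q0 → q0 → q0; q0 is not accepting → rejected
"1121": q0 → q1 → q1 → q2 → q1; q1 is not accepting → rejected
"2111": q0 → q0 → q1 → q1 → q1; q1 is not accepting → rejected

Final answer: None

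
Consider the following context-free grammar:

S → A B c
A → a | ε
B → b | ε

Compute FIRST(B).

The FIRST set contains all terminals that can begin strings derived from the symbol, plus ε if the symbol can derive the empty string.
B → b contributes b; B → ε makes B nullable, contributing ε. FIRST(B) = {b, ε}.

Final answer: {b, ε}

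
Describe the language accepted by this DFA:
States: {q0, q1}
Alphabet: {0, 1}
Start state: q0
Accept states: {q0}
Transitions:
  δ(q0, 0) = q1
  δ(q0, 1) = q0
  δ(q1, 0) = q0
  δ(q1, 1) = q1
Analyzing the DFA structure:
Start state: q0
Accept states: {q0}
Interpreting what each state remembers (checking against the transitions):
  q0: an even number of 0s has been read so far
  q1: an odd number of 0s has been read so far
  δ(q0, 0): in q0 (an even number of 0s has been read so far), after reading 0 we have: an odd number of 0s has been read so far → q1
  δ(q0, 1): in q0 (an even number of 0s has been read so far), after reading 1 we have: an even number of 0s has been read so far → q0
  δ(q1, 0): in q1 (an odd number of 0s has been read so far), after reading 0 we have: an even number of 0s has been read so far → q0
  δ(q1, 1): in q1 (an odd number of 0s has been read so far), after reading 1 we have: an odd number of 0s has been read so far → q1
A string is accepted iff it ends in {q0}, i.e. an even number of 0s has been read so far.
Language: All binary strings with an even number of 0s

Final answer: All binary strings with an even number of 0s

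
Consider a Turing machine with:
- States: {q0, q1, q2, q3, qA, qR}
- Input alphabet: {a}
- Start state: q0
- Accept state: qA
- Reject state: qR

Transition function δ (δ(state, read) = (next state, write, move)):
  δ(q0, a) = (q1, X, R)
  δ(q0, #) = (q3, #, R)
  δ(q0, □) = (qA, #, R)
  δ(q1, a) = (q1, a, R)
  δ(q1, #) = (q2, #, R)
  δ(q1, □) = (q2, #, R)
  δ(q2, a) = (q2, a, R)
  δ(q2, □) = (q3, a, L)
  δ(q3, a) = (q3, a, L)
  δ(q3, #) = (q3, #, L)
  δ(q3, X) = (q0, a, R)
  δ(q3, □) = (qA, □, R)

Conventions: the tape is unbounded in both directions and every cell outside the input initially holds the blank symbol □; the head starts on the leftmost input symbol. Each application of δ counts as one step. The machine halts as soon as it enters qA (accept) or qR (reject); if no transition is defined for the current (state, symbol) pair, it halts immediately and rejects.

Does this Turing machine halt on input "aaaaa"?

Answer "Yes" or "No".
Trace (configuration after each step, as tape_left[state]tape_right with head position):
Step 0: [q0]aaaaa (head at position 0)
Step 1: X[q1]aaaa (head 1)
Step 2: Xa[q1]aaa (head 2)
Step 3: Xaa[q1]aa (head 3)
Step 4: Xaaa[q1]a (head 4)
Step 5: Xaaaa[q1]□ (head 5)
Step 6: Xaaaa#[q2]□ (head 6)
Step 7: Xaaaa[q3]#a (head 5)
Step 8: Xaaa[q3]a#a (head 4)
Step 9: Xaa[q3]aa#a (head 3)
Step 10: Xa[q3]aaa#a (head 2)
Step 11: X[q3]aaaa#a (head 1)
Step 12: [q3]Xaaaa#a (head 0)
Step 13: a[q0]aaaa#a (head 1)
Step 14: aX[q1]aaa#a (head 2)
Step 15: aXa[q1]aa#a (head 3)
Step 16: aXaa[q1]a#a (head 4)
Step 17: aXaaa[q1]#a (head 5)
Step 18: aXaaa#[q2]a (head 6)
Step 19: aXaaa#a[q2]□ (head 7)
Step 20: aXaaa#[q3]aa (head 6)
Step 21: aXaaa[q3]#aa (head 5)
Step 22: aXaa[q3]a#aa (head 4)
Step 23: aXa[q3]aa#aa (head 3)
Step 24: aX[q3]aaa#aa (head 2)
Step 25: a[q3]Xaaa#aa (head 1)
Step 26: aa[q0]aaa#aa (head 2)
Step 27: aaX[q1]aa#aa (head 3)
Step 28: aaXa[q1]a#aa (head 4)
Step 29: aaXaa[q1]#aa (head 5)
Step 30: aaXaa#[q2]aa (head 6)
Step 31: aaXaa#a[q2]a (head 7)
Step 32: aaXaa#aa[q2]□ (head 8)
Step 33: aaXaa#a[q3]aa (head 7)
Step 34: aaXaa#[q3]aaa (head 6)
Step 35: aaXaa[q3]#aaa (head 5)
Step 36: aaXa[q3]a#aaa (head 4)
Step 37: aaX[q3]aa#aaa (head 3)
Step 38: aa[q3]Xaa#aaa (head 2)
Step 39: aaa[q0]aa#aaa (head 3)
Step 40: aaaX[q1]a#aaa (head 4)
Step 41: aaaXa[q1]#aaa (head 5)
Step 42: aaaXa#[q2]aaa (head 6)
Step 43: aaaXa#a[q2]aa (head 7)
Step 44: aaaXa#aa[q2]a (head 8)
Step 45: aaaXa#aaa[q2]□ (head 9)
Step 46: aaaXa#aa[q3]aa (head 8)
Step 47: aaaXa#a[q3]aaa (head 7)
Step 48: aaaXa#[q3]aaaa (head 6)
Step 49: aaaXa[q3]#aaaa (head 5)
Step 50: aaaX[q3]a#aaaa (head 4)
Step 51: aaa[q3]Xa#aaaa (head 3)
Step 52: aaaa[q0]a#aaaa (head 4)
Step 53: aaaaX[q1]#aaaa (head 5)
Step 54: aaaaX#[q2]aaaa (head 6)
Step 55: aaaaX#a[q2]aaa (head 7)
Step 56: aaaaX#aa[q2]aa (head 8)
Step 57: aaaaX#aaa[q2]a (head 9)
Step 58: aaaaX#aaaa[q2]□ (head 10)
Step 59: aaaaX#aaa[q3]aa (head 9)
Step 60: aaaaX#aa[q3]aaa (head 8)
Step 61: aaaaX#a[q3]aaaa (head 7)
Step 62: aaaaX#[q3]aaaaa (head 6)
Step 63: aaaaX[q3]#aaaaa (head 5)
Step 64: aaaa[q3]X#aaaaa (head 4)
Step 65: aaaaa[q0]#aaaaa (head 5)
Step 66: aaaaa#[q3]aaaaa (head 6)
Step 67: aaaaa[q3]#aaaaa (head 5)
Step 68: aaaa[q3]a#aaaaa (head 4)
Step 69: aaa[q3]aa#aaaaa (head 3)
Step 70: aa[q3]aaa#aaaaa (head 2)
Step 71: a[q3]aaaa#aaaaa (head 1)
Step 72: [q3]aaaaa#aaaaa (head 0)
Step 73: [q3]□aaaaa#aaaaa (head -1)
Step 74: □[qA]aaaaa#aaaaa (head 0)
The machine is in qA, so it halts and accepts.
It halts after 74 steps.

Final answer: Yes - halts after 74 steps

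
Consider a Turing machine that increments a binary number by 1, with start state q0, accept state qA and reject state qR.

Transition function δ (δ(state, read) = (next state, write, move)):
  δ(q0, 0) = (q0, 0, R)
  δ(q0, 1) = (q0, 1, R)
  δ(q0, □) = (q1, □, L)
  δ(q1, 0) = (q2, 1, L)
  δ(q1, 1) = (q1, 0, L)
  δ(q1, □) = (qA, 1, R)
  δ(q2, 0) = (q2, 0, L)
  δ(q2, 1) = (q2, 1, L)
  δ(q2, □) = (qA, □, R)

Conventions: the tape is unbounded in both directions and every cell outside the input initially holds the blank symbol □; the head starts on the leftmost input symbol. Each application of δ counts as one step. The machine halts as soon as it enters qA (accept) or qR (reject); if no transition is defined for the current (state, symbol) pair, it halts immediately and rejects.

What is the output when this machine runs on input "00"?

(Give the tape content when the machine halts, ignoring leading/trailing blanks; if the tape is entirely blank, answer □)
Step 0: [q0]00 (head at position 0)
Step 1: δ(q0, 0) = (q0, 0, R)  ⊢  0[q0]0 (head at position 1)
Step 2: δ(q0, 0) = (q0, 0, R)  ⊢  00[q0]□ (head at position 2)
Step 3: δ(q0, □) = (q1, □, L)  ⊢  0[q1]0□ (head at position 1)
Step 4: δ(q1, 0) = (q2, 1, L)  ⊢  [q2]01□ (head at position 0)
Step 5: δ(q2, 0) = (q2, 0, L)  ⊢  [q2]□01□ (head at position -1)
Step 6: δ(q2, □) = (qA, □, R)  ⊢  □[qA]01□ (head at position 0)
The machine is in qA, so it halts and accepts.
Tape content when halted (ignoring surrounding blanks): 01

Final answer: Output: 01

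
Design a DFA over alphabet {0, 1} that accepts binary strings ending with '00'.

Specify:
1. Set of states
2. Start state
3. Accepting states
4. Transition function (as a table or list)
One valid DFA (any DFA recognizing the same language is acceptable):
States: {q0, q1, q2}
Start: q0
Accepting: {q2}
Transitions (accepting states marked with *):
State | 0 | 1 | Accepting
-------------------------
q0    | q1 | q0 |  
q1    | q2 | q0 |  
q2    | q2 | q0 | *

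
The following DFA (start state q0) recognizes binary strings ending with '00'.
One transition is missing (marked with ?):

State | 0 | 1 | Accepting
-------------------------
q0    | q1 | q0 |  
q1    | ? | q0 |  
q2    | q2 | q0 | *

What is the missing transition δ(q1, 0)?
q2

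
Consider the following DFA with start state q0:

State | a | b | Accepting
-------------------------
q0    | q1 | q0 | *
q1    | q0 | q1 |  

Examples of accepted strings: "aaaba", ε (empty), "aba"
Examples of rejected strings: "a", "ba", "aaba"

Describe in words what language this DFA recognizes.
strings over {a,b} with an even number of a's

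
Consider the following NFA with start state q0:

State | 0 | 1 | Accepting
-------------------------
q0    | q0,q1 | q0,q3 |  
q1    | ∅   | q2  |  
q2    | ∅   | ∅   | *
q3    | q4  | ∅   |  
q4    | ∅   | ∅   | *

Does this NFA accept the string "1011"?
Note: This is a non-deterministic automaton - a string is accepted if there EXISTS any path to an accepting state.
Track the set of states the NFA could be in: start {q0}
Read '1': {q0} → {q0, q3}
Read '0': {q0, q3} → {q0, q1, q4}
Read '1': {q0, q1, q4} → {q0, q2, q3}
Read '1': {q0, q2, q3} → {q0, q3}
Final set {q0, q3} contains no accepting state → rejected.

Final answer: No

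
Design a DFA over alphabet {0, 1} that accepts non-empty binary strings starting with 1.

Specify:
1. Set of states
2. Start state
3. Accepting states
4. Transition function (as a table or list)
One valid DFA (any DFA recognizing the same language is acceptable):
States: {q0, q1, q2}
Start: q0
Accepting: {q1}
Transitions (accepting states marked with *):
State | 0 | 1 | Accepting
-------------------------
q0    | q2 | q1 |  
q1    | q1 | q1 | *
q2    | q2 | q2 |  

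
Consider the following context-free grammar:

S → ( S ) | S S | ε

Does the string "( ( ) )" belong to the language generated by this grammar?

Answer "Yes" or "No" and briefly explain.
A derivation exists: S ⇒ ( S ) ⇒ ( ( S ) ) ⇒ ( ( ) ) (using S → ( S ) twice, then S → ε).

Final answer: Yes - a valid derivation exists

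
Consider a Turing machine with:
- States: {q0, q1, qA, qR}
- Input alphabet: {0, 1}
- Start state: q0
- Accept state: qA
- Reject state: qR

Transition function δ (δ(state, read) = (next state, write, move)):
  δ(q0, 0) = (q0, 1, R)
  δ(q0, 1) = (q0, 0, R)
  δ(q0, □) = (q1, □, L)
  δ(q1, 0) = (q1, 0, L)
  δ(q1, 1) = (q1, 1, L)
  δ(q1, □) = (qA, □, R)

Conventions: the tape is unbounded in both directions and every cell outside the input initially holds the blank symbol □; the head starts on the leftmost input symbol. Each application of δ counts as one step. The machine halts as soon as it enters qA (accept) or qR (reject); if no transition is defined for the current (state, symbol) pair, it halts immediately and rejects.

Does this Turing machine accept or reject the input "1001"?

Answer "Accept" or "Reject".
Step 0: [q0]1001 (head at position 0)
Step 1: δ(q0, 1) = (q0, 0, R)  ⊢  0[q0]001 (head at position 1)
Step 2: δ(q0, 0) = (q0, 1, R)  ⊢  01[q0]01 (head at position 2)
Step 3: δ(q0, 0) = (q0, 1, R)  ⊢  011[q0]1 (head at position 3)
Step 4: δ(q0, 1) = (q0, 0, R)  ⊢  0110[q0]□ (head at position 4)
Step 5: δ(q0, □) = (q1, □, L)  ⊢  011[q1]0□ (head at position 3)
Step 6: δ(q1, 0) = (q1, 0, L)  ⊢  01[q1]10□ (head at position 2)
Step 7: δ(q1, 1) = (q1, 1, L)  ⊢  0[q1]110□ (head at position 1)
Step 8: δ(q1, 1) = (q1, 1, L)  ⊢  [q1]0110□ (head at position 0)
Step 9: δ(q1, 0) = (q1, 0, L)  ⊢  [q1]□0110□ (head at position -1)
Step 10: δ(q1, □) = (qA, □, R)  ⊢  □[qA]0110□ (head at position 0)
The machine is in qA, so it halts and accepts.

Final answer: Accept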